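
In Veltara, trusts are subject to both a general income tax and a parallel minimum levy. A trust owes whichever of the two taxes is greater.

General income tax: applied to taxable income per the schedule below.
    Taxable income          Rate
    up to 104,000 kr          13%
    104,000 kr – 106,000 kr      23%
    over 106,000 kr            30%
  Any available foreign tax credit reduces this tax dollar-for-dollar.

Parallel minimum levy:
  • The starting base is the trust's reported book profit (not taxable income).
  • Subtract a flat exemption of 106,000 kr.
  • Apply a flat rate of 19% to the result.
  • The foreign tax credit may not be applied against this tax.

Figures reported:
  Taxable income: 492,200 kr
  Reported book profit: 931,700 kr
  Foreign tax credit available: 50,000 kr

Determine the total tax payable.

156,883 kr

Parallel minimum levy:
  Base (reported book profit): 931,700 kr
  Less exemption 106,000 kr → base 825,700 kr
  825,700 kr × 19% = 156,883 kr

General income tax:
  104,000 kr × 13% = 13,520 kr
  2,000 kr × 23% = 460 kr
  386,200 kr × 30% = 115,860 kr
  → 129,840 kr
  Less foreign tax credit 50,000 kr → 79,840 kr

156,883 kr > 79,840 kr, so the parallel minimum levy is the binding amount.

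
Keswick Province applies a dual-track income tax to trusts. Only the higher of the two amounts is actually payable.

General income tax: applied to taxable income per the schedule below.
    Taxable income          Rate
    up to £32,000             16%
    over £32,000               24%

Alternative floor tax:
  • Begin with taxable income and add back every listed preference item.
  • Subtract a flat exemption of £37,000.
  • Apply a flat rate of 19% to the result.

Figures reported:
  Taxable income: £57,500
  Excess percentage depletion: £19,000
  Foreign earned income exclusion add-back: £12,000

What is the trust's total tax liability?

Alternative floor tax:
  Adjusted income: £57,500 + £19,000 + £12,000 = £88,500
  Less exemption £37,000 → base £51,500
  £51,500 × 19% = £9,785

General income tax:
  £32,000 × 16% = £5,120
  £25,500 × 24% = £6,120
  → £11,240

£11,240 > £9,785, so the general income tax governs.

£11,240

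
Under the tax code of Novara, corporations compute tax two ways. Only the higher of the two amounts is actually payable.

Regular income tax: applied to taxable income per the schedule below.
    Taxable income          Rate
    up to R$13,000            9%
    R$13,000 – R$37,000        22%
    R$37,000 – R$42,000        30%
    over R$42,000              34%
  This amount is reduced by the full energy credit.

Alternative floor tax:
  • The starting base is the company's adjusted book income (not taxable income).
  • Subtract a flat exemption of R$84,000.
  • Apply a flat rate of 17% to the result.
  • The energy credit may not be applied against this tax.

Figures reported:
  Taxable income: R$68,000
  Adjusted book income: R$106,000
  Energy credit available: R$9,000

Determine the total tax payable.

Alternative floor tax:
  Base (adjusted book income): R$106,000
  Less exemption R$84,000 → base R$22,000
  R$22,000 × 17% = R$3,740

Regular income tax:
  R$13,000 × 9% = R$1,170
  R$24,000 × 22% = R$5,280
  R$5,000 × 30% = R$1,500
  R$26,000 × 34% = R$8,840
  → R$16,790
  Less energy credit R$9,000 → R$7,790

R$7,790 > R$3,740, so the regular income tax governs.

R$7,790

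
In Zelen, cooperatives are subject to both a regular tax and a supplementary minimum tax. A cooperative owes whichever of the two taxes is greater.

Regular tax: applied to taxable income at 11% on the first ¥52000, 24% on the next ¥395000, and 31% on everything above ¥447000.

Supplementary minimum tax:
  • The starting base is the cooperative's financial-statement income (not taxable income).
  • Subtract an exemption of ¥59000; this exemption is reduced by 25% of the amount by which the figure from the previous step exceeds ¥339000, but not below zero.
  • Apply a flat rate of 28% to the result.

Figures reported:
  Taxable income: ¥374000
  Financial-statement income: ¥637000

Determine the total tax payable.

¥178360

Supplementary minimum tax:
  Base (financial-statement income): ¥637000
  Exemption: 25% × (¥637000 − ¥339000) = ¥74500 ≥ ¥59000, so the exemption is fully phased out
  Base: ¥637000 − ¥0 = ¥637000
  ¥637000 × 28% = ¥178360

Regular tax:
  ¥52000 × 11% = ¥5720
  ¥322000 × 24% = ¥77280
  → ¥83000

¥178360 > ¥83000, so the supplementary minimum tax is the binding amount.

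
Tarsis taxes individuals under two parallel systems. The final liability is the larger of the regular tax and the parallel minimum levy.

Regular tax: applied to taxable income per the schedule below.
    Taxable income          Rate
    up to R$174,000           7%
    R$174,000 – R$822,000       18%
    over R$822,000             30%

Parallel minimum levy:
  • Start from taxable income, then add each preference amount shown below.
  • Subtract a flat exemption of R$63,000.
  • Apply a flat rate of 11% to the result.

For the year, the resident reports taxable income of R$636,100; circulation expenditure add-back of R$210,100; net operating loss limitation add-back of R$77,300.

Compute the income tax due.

Parallel minimum levy:
  Adjusted income: R$636,100 + R$210,100 + R$77,300 = R$923,500
  Less exemption R$63,000 → base R$860,500
  R$860,500 × 11% = R$94,655

Regular tax:
  R$174,000 × 7% = R$12,180
  R$462,100 × 18% = R$83,178
  → R$95,358

R$95,358 > R$94,655, so the regular tax governs.

R$95,358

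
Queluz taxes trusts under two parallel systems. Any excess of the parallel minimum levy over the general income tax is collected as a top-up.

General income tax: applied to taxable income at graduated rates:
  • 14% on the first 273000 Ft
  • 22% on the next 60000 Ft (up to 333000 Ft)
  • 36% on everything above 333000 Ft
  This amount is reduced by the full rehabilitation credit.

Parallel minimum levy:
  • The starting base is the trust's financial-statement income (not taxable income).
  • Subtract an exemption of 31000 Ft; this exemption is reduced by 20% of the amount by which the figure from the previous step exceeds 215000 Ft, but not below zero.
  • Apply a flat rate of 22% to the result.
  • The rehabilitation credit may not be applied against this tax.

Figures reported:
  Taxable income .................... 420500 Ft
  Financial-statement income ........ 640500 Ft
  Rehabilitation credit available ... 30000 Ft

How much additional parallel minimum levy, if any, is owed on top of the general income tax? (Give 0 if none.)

87990 Ft

Parallel minimum levy:
  Base (financial-statement income): 640500 Ft
  Exemption: 20% × (640500 Ft − 215000 Ft) = 85100 Ft ≥ 31000 Ft, so the exemption is fully phased out
  Base: 640500 Ft − 0 Ft = 640500 Ft
  640500 Ft × 22% = 140910 Ft

General income tax:
  273000 Ft × 14% = 38220 Ft
  60000 Ft × 22% = 13200 Ft
  87500 Ft × 36% = 31500 Ft
  → 82920 Ft
  Less rehabilitation credit 30000 Ft → 52920 Ft

Excess of parallel minimum levy over general income tax: 140910 Ft − 52920 Ft = 87990 Ft.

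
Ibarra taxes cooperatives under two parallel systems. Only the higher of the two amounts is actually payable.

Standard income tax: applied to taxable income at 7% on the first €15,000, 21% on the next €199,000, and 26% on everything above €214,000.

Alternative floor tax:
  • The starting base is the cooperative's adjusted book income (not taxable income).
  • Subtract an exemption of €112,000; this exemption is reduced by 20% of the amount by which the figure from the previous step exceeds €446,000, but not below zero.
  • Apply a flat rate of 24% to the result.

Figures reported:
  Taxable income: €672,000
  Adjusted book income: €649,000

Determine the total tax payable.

Standard income tax:
  €15,000 × 7% = €1,050
  €199,000 × 21% = €41,790
  €458,000 × 26% = €119,080
  → €161,920

Alternative floor tax:
  Base (adjusted book income): €649,000
  Exemption: €112,000 − 20% × (€649,000 − €446,000) = €112,000 − €40,600 = €71,400
  Base: €649,000 − €71,400 = €577,600
  €577,600 × 24% = €138,624

€161,920 > €138,624, so the standard income tax governs.

€161,920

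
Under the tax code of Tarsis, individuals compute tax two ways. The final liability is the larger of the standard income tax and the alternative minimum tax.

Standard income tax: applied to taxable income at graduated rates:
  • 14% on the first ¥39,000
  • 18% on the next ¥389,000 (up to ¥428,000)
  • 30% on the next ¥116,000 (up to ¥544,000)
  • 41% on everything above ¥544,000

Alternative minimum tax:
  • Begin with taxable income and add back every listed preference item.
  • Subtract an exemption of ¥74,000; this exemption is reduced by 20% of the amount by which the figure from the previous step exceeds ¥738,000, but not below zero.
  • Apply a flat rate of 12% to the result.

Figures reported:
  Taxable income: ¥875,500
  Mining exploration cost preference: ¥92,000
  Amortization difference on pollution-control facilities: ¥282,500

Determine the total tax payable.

¥246,195

Alternative minimum tax:
  Adjusted income: ¥875,500 + ¥92,000 + ¥282,500 = ¥1,250,000
  Exemption: 20% × (¥1,250,000 − ¥738,000) = ¥102,400 ≥ ¥74,000, so the exemption is fully phased out
  Base: ¥1,250,000 − ¥0 = ¥1,250,000
  ¥1,250,000 × 12% = ¥150,000

Standard income tax:
  ¥39,000 × 14% = ¥5,460
  ¥389,000 × 18% = ¥70,020
  ¥116,000 × 30% = ¥34,800
  ¥331,500 × 41% = ¥135,915
  → ¥246,195

¥246,195 > ¥150,000, so the standard income tax governs.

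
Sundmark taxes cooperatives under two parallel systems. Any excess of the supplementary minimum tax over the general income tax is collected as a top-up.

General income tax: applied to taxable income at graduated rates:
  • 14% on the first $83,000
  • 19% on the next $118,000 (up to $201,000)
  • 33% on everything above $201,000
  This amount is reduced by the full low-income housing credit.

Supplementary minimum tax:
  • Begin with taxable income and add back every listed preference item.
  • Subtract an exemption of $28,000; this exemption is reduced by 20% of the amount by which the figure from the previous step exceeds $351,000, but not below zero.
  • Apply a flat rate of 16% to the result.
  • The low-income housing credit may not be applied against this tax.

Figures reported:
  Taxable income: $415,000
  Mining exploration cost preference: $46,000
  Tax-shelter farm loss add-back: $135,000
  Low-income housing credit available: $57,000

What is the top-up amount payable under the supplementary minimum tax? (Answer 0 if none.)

$47,700

General income tax:
  $83,000 × 14% = $11,620
  $118,000 × 19% = $22,420
  $214,000 × 33% = $70,620
  → $104,660
  Less low-income housing credit $57,000 → $47,660

Supplementary minimum tax:
  Adjusted income: $415,000 + $46,000 + $135,000 = $596,000
  Exemption: 20% × ($596,000 − $351,000) = $49,000 ≥ $28,000, so the exemption is fully phased out
  Base: $596,000 − $0 = $596,000
  $596,000 × 16% = $95,360

Excess of supplementary minimum tax over general income tax: $95,360 − $47,660 = $47,700.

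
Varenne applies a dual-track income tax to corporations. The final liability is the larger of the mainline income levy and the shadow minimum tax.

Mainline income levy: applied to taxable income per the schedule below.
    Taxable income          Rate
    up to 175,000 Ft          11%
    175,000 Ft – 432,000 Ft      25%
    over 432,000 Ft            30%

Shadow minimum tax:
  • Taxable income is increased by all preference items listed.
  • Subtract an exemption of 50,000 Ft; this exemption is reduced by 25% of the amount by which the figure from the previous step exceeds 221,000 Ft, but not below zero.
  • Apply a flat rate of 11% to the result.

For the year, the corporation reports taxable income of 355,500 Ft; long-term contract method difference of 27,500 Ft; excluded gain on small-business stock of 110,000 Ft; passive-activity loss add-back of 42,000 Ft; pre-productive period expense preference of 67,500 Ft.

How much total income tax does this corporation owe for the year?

66,275 Ft

Mainline income levy:
  175,000 Ft × 11% = 19,250 Ft
  180,500 Ft × 25% = 45,125 Ft
  → 64,375 Ft

Shadow minimum tax:
  Adjusted income: 355,500 Ft + 27,500 Ft + 110,000 Ft + 42,000 Ft + 67,500 Ft = 602,500 Ft
  Exemption: 25% × (602,500 Ft − 221,000 Ft) = 95,375 Ft ≥ 50,000 Ft, so the exemption is fully phased out
  Base: 602,500 Ft − 0 Ft = 602,500 Ft
  602,500 Ft × 11% = 66,275 Ft

66,275 Ft > 64,375 Ft, so the shadow minimum tax is the binding amount.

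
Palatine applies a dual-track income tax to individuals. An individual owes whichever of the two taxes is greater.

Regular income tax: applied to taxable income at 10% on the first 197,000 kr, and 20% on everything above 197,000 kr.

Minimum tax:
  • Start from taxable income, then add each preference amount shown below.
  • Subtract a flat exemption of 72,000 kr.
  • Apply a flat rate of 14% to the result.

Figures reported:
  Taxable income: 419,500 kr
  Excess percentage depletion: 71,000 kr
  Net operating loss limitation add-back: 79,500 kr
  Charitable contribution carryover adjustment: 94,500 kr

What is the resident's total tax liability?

82,950 kr

Regular income tax:
  197,000 kr × 10% = 19,700 kr
  222,500 kr × 20% = 44,500 kr
  → 64,200 kr

Minimum tax:
  Adjusted income: 419,500 kr + 71,000 kr + 79,500 kr + 94,500 kr = 664,500 kr
  Less exemption 72,000 kr → base 592,500 kr
  592,500 kr × 14% = 82,950 kr

82,950 kr > 64,200 kr, so the minimum tax is the binding amount.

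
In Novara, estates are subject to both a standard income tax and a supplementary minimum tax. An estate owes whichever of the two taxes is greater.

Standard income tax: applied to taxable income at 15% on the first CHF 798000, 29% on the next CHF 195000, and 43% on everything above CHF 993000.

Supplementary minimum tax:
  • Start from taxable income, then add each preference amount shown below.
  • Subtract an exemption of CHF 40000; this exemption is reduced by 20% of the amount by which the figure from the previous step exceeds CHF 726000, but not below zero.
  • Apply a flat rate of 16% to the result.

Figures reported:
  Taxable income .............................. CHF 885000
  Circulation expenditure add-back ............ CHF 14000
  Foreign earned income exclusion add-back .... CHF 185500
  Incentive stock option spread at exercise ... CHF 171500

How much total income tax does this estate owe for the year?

CHF 200960

Supplementary minimum tax:
  Adjusted income: CHF 885000 + CHF 14000 + CHF 185500 + CHF 171500 = CHF 1256000
  Exemption: 20% × (CHF 1256000 − CHF 726000) = CHF 106000 ≥ CHF 40000, so the exemption is fully phased out
  Base: CHF 1256000 − CHF 0 = CHF 1256000
  CHF 1256000 × 16% = CHF 200960

Standard income tax:
  CHF 798000 × 15% = CHF 119700
  CHF 87000 × 29% = CHF 25230
  → CHF 144930

CHF 200960 > CHF 144930, so the supplementary minimum tax is the binding amount.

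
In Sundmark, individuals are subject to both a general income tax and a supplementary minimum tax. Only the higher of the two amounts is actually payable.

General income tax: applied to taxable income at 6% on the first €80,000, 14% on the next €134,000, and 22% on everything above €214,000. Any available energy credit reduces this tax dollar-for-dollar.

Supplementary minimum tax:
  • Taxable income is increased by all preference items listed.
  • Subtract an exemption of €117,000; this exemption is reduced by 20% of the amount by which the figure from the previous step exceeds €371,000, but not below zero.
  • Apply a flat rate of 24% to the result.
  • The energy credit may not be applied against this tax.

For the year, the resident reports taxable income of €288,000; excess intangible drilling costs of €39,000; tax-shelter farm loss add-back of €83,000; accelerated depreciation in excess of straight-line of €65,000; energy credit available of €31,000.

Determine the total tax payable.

€90,912

Supplementary minimum tax:
  Adjusted income: €288,000 + €39,000 + €83,000 + €65,000 = €475,000
  Exemption: €117,000 − 20% × (€475,000 − €371,000) = €117,000 − €20,800 = €96,200
  Base: €475,000 − €96,200 = €378,800
  €378,800 × 24% = €90,912

General income tax:
  €80,000 × 6% = €4,800
  €134,000 × 14% = €18,760
  €74,000 × 22% = €16,280
  → €39,840
  Less energy credit €31,000 → €8,840

€90,912 > €8,840, so the supplementary minimum tax is the binding amount.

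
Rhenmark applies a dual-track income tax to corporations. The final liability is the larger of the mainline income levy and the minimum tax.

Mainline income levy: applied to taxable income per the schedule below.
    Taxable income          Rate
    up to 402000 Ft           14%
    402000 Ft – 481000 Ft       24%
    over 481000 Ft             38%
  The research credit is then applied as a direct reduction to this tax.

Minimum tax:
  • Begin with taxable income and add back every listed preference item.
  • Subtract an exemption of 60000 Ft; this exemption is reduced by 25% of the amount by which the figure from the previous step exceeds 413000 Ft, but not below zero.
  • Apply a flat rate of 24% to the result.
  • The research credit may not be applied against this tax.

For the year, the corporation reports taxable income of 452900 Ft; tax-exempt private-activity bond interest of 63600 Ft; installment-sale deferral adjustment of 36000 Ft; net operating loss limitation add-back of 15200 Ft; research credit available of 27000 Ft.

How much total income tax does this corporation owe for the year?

131130 Ft

Mainline income levy:
  402000 Ft × 14% = 56280 Ft
  50900 Ft × 24% = 12216 Ft
  → 68496 Ft
  Less research credit 27000 Ft → 41496 Ft

Minimum tax:
  Adjusted income: 452900 Ft + 63600 Ft + 36000 Ft + 15200 Ft = 567700 Ft
  Exemption: 60000 Ft − 25% × (567700 Ft − 413000 Ft) = 60000 Ft − 38675 Ft = 21325 Ft
  Base: 567700 Ft − 21325 Ft = 546375 Ft
  546375 Ft × 24% = 131130 Ft

131130 Ft > 41496 Ft, so the minimum tax is the binding amount.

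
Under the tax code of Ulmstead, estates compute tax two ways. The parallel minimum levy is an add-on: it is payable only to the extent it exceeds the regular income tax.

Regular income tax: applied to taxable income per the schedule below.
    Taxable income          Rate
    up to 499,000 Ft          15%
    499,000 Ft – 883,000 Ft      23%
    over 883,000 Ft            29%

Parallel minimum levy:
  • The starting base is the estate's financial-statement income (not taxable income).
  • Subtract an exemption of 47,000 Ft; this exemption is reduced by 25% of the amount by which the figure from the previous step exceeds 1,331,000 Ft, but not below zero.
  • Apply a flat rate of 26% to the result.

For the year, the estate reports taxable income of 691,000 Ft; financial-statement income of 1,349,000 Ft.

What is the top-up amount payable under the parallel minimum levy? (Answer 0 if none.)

220,680 Ft

Parallel minimum levy:
  Base (financial-statement income): 1,349,000 Ft
  Exemption: 47,000 Ft − 25% × (1,349,000 Ft − 1,331,000 Ft) = 47,000 Ft − 4,500 Ft = 42,500 Ft
  Base: 1,349,000 Ft − 42,500 Ft = 1,306,500 Ft
  1,306,500 Ft × 26% = 339,690 Ft

Regular income tax:
  499,000 Ft × 15% = 74,850 Ft
  192,000 Ft × 23% = 44,160 Ft
  → 119,010 Ft

Excess of parallel minimum levy over regular income tax: 339,690 Ft − 119,010 Ft = 220,680 Ft.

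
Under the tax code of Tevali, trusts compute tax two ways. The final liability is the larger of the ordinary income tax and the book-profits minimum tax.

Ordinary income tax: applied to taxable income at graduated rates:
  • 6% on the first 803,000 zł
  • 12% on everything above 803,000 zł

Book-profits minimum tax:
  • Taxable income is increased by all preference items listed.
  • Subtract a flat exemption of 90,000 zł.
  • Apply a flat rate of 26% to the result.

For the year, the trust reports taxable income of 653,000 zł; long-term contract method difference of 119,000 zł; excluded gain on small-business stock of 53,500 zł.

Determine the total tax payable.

191,230 zł

Book-profits minimum tax:
  Adjusted income: 653,000 zł + 119,000 zł + 53,500 zł = 825,500 zł
  Less exemption 90,000 zł → base 735,500 zł
  735,500 zł × 26% = 191,230 zł

Ordinary income tax:
  653,000 zł × 6% = 39,180 zł

191,230 zł > 39,180 zł, so the book-profits minimum tax is the binding amount.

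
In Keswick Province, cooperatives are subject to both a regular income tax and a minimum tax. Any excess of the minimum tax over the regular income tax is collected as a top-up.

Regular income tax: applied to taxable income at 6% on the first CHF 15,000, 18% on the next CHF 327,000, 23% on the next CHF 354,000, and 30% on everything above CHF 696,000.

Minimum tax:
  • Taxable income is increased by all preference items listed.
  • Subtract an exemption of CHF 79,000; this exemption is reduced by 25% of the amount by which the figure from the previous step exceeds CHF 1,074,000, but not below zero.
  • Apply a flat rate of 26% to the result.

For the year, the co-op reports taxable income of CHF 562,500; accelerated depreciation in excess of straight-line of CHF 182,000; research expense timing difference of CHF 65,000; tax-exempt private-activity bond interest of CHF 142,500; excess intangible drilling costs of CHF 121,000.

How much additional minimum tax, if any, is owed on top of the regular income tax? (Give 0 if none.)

CHF 147,965

Minimum tax:
  Adjusted income: CHF 562,500 + CHF 182,000 + CHF 65,000 + CHF 142,500 + CHF 121,000 = CHF 1,073,000
  Exemption: CHF 1,073,000 ≤ CHF 1,074,000, so full CHF 79,000 applies
  Base: CHF 1,073,000 − CHF 79,000 = CHF 994,000
  CHF 994,000 × 26% = CHF 258,440

Regular income tax:
  CHF 15,000 × 6% = CHF 900
  CHF 327,000 × 18% = CHF 58,860
  CHF 220,500 × 23% = CHF 50,715
  → CHF 110,475

Excess of minimum tax over regular income tax: CHF 258,440 − CHF 110,475 = CHF 147,965.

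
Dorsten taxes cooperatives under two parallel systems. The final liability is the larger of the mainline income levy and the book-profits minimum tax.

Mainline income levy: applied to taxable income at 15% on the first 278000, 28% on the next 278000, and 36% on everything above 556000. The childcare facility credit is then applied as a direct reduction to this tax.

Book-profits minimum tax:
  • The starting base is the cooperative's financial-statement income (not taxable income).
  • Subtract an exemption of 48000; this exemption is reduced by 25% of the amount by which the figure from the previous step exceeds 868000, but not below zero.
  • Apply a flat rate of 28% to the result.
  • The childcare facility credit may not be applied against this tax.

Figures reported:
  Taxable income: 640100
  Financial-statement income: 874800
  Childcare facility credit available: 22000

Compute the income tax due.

Book-profits minimum tax:
  Base (financial-statement income): 874800
  Exemption: 48000 − 25% × (874800 − 868000) = 48000 − 1700 = 46300
  Base: 874800 − 46300 = 828500
  828500 × 28% = 231980

Mainline income levy:
  278000 × 15% = 41700
  278000 × 28% = 77840
  84100 × 36% = 30276
  → 149816
  Less childcare facility credit 22000 → 127816

231980 > 127816, so the book-profits minimum tax is the binding amount.

231980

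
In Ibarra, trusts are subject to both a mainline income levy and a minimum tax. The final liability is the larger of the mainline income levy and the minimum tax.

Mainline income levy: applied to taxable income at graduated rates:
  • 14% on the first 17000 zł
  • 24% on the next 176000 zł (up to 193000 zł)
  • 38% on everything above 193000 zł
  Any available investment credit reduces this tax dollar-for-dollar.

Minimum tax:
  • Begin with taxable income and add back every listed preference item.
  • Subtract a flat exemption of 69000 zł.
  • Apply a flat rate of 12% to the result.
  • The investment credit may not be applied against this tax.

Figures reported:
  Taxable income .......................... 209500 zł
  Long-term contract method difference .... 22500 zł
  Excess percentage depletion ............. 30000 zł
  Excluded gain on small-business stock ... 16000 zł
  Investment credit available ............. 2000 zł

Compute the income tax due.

Mainline income levy:
  17000 zł × 14% = 2380 zł
  176000 zł × 24% = 42240 zł
  16500 zł × 38% = 6270 zł
  → 50890 zł
  Less investment credit 2000 zł → 48890 zł

Minimum tax:
  Adjusted income: 209500 zł + 22500 zł + 30000 zł + 16000 zł = 278000 zł
  Less exemption 69000 zł → base 209000 zł
  209000 zł × 12% = 25080 zł

48890 zł > 25080 zł, so the mainline income levy governs.

48890 zł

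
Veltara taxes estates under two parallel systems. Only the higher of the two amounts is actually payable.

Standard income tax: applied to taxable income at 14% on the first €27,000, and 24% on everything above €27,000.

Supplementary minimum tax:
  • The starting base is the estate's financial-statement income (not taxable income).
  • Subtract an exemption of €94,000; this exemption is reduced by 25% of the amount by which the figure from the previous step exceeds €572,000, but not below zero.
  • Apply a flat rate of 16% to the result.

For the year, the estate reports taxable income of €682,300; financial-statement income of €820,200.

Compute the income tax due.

€161,052

Standard income tax:
  €27,000 × 14% = €3,780
  €655,300 × 24% = €157,272
  → €161,052

Supplementary minimum tax:
  Base (financial-statement income): €820,200
  Exemption: €94,000 − 25% × (€820,200 − €572,000) = €94,000 − €62,050 = €31,950
  Base: €820,200 − €31,950 = €788,250
  €788,250 × 16% = €126,120

€161,052 > €126,120, so the standard income tax governs.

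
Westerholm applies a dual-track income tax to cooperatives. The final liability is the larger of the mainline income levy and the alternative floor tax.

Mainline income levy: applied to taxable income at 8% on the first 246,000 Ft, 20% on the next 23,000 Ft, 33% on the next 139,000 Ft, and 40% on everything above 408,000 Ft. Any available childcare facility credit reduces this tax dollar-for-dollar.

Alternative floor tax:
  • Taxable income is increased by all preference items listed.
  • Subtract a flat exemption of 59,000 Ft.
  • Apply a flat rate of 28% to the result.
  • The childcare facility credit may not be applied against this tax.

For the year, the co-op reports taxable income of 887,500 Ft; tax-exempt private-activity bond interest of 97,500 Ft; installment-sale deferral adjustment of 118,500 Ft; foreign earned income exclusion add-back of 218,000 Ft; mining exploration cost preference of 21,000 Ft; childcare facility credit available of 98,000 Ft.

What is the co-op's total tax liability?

Alternative floor tax:
  Adjusted income: 887,500 Ft + 97,500 Ft + 118,500 Ft + 218,000 Ft + 21,000 Ft = 1,342,500 Ft
  Less exemption 59,000 Ft → base 1,283,500 Ft
  1,283,500 Ft × 28% = 359,380 Ft

Mainline income levy:
  246,000 Ft × 8% = 19,680 Ft
  23,000 Ft × 20% = 4,600 Ft
  139,000 Ft × 33% = 45,870 Ft
  479,500 Ft × 40% = 191,800 Ft
  → 261,950 Ft
  Less childcare facility credit 98,000 Ft → 163,950 Ft

359,380 Ft > 163,950 Ft, so the alternative floor tax is the binding amount.

359,380 Ft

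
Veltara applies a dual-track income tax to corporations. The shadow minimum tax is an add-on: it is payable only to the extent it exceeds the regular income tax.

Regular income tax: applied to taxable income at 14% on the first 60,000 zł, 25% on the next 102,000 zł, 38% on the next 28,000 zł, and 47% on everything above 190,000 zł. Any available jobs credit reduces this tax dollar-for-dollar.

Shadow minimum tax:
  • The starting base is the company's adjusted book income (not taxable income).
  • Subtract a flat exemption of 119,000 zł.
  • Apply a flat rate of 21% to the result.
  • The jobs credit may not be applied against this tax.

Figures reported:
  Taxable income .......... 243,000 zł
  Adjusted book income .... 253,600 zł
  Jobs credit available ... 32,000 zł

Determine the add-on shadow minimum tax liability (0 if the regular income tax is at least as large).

0 zł

Shadow minimum tax:
  Base (adjusted book income): 253,600 zł
  Less exemption 119,000 zł → base 134,600 zł
  134,600 zł × 21% = 28,266 zł

Regular income tax:
  60,000 zł × 14% = 8,400 zł
  102,000 zł × 25% = 25,500 zł
  28,000 zł × 38% = 10,640 zł
  53,000 zł × 47% = 24,910 zł
  → 69,450 zł
  Less jobs credit 32,000 zł → 37,450 zł

28,266 zł ≤ 37,450 zł, so no add-on is due.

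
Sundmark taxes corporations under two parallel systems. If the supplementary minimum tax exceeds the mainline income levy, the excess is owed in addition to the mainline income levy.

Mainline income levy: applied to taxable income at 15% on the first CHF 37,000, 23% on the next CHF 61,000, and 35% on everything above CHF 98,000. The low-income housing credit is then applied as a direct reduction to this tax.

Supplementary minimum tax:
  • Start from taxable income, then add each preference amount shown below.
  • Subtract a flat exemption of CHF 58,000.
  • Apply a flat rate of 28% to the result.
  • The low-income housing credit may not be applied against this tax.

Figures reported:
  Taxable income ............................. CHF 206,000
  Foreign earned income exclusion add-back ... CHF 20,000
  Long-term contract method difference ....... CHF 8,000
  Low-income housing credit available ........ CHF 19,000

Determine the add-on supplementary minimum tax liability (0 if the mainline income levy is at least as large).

CHF 10,900

Mainline income levy:
  CHF 37,000 × 15% = CHF 5,550
  CHF 61,000 × 23% = CHF 14,030
  CHF 108,000 × 35% = CHF 37,800
  → CHF 57,380
  Less low-income housing credit CHF 19,000 → CHF 38,380

Supplementary minimum tax:
  Adjusted income: CHF 206,000 + CHF 20,000 + CHF 8,000 = CHF 234,000
  Less exemption CHF 58,000 → base CHF 176,000
  CHF 176,000 × 28% = CHF 49,280

Excess of supplementary minimum tax over mainline income levy: CHF 49,280 − CHF 38,380 = CHF 10,900.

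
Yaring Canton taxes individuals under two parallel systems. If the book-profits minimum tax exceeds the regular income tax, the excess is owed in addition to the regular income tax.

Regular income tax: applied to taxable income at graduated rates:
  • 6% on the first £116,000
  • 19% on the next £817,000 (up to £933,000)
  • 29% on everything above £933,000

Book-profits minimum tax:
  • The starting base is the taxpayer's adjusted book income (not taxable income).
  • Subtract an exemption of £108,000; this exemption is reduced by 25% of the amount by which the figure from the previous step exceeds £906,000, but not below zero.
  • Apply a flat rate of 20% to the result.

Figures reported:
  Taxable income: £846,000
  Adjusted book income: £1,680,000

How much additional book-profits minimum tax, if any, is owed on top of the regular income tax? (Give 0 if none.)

Regular income tax:
  £116,000 × 6% = £6,960
  £730,000 × 19% = £138,700
  → £145,660

Book-profits minimum tax:
  Base (adjusted book income): £1,680,000
  Exemption: 25% × (£1,680,000 − £906,000) = £193,500 ≥ £108,000, so the exemption is fully phased out
  Base: £1,680,000 − £0 = £1,680,000
  £1,680,000 × 20% = £336,000

Excess of book-profits minimum tax over regular income tax: £336,000 − £145,660 = £190,340.

£190,340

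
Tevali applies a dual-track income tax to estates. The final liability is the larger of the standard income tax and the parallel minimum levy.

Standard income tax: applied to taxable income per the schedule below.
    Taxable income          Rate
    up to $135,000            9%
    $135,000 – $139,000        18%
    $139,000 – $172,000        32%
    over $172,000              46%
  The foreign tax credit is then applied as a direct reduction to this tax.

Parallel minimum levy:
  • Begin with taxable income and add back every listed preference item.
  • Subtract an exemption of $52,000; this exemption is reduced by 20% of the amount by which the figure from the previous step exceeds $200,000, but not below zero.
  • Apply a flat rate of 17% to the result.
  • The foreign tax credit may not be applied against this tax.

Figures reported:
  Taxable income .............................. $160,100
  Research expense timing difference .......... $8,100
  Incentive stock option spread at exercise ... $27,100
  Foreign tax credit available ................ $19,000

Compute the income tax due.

Parallel minimum levy:
  Adjusted income: $160,100 + $8,100 + $27,100 = $195,300
  Exemption: $195,300 ≤ $200,000, so full $52,000 applies
  Base: $195,300 − $52,000 = $143,300
  $143,300 × 17% = $24,361

Standard income tax:
  $135,000 × 9% = $12,150
  $4,000 × 18% = $720
  $21,100 × 32% = $6,752
  → $19,622
  Less foreign tax credit $19,000 → $622

$24,361 > $622, so the parallel minimum levy is the binding amount.

$24,361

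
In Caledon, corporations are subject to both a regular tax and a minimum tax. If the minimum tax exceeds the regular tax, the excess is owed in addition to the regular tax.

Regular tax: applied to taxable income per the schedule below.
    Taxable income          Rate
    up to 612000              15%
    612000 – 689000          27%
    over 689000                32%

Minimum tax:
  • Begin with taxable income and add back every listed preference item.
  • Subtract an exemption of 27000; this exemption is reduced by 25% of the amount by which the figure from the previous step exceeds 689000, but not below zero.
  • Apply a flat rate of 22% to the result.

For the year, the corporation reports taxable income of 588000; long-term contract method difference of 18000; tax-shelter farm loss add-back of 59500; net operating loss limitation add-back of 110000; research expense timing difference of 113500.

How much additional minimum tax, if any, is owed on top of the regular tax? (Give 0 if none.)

Regular tax:
  588000 × 15% = 88200

Minimum tax:
  Adjusted income: 588000 + 18000 + 59500 + 110000 + 113500 = 889000
  Exemption: 25% × (889000 − 689000) = 50000 ≥ 27000, so the exemption is fully phased out
  Base: 889000 − 0 = 889000
  889000 × 22% = 195580

Excess of minimum tax over regular tax: 195580 − 88200 = 107380.

107380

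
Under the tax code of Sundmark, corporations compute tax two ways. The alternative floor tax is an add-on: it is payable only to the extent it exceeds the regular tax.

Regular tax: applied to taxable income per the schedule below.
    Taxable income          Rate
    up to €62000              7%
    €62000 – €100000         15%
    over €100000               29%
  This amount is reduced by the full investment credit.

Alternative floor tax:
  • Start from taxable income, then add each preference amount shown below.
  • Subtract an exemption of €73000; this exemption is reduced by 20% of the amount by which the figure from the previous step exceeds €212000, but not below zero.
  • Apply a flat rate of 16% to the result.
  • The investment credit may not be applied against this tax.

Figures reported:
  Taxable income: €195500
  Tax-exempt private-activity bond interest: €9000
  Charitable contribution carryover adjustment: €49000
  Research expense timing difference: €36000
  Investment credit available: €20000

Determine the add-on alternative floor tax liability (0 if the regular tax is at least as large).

Regular tax:
  €62000 × 7% = €4340
  €38000 × 15% = €5700
  €95500 × 29% = €27695
  → €37735
  Less investment credit €20000 → €17735

Alternative floor tax:
  Adjusted income: €195500 + €9000 + €49000 + €36000 = €289500
  Exemption: €73000 − 20% × (€289500 − €212000) = €73000 − €15500 = €57500
  Base: €289500 − €57500 = €232000
  €232000 × 16% = €37120

Excess of alternative floor tax over regular tax: €37120 − €17735 = €19385.

€19385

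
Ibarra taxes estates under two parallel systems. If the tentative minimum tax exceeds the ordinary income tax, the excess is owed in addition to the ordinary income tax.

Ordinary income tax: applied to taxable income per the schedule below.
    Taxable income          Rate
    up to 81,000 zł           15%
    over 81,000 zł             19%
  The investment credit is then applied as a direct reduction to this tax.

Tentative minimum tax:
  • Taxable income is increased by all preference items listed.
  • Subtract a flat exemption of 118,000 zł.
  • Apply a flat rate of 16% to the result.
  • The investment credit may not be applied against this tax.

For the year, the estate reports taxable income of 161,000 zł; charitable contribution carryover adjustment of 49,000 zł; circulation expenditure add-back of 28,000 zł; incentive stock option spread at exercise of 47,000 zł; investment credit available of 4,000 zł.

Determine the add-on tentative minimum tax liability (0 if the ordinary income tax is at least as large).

Tentative minimum tax:
  Adjusted income: 161,000 zł + 49,000 zł + 28,000 zł + 47,000 zł = 285,000 zł
  Less exemption 118,000 zł → base 167,000 zł
  167,000 zł × 16% = 26,720 zł

Ordinary income tax:
  81,000 zł × 15% = 12,150 zł
  80,000 zł × 19% = 15,200 zł
  → 27,350 zł
  Less investment credit 4,000 zł → 23,350 zł

Excess of tentative minimum tax over ordinary income tax: 26,720 zł − 23,350 zł = 3,370 zł.

3,370 zł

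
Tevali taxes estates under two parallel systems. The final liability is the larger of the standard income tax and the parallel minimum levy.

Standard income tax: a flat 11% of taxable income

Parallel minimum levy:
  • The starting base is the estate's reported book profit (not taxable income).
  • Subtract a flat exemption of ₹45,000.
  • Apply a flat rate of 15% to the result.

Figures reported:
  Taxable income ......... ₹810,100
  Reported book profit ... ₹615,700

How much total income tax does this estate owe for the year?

Standard income tax:
  ₹810,100 × 11% = ₹89,111

Parallel minimum levy:
  Base (reported book profit): ₹615,700
  Less exemption ₹45,000 → base ₹570,700
  ₹570,700 × 15% = ₹85,605

₹89,111 > ₹85,605, so the standard income tax governs.

₹89,111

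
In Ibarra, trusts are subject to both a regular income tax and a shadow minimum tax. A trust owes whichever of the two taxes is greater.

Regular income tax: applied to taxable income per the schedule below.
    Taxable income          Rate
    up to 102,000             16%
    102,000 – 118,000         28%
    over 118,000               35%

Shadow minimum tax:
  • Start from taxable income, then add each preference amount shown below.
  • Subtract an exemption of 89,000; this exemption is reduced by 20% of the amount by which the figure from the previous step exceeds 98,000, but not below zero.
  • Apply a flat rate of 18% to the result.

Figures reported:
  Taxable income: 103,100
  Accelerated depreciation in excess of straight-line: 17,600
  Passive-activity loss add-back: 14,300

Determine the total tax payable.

Regular income tax:
  102,000 × 16% = 16,320
  1,100 × 28% = 308
  → 16,628

Shadow minimum tax:
  Adjusted income: 103,100 + 17,600 + 14,300 = 135,000
  Exemption: 89,000 − 20% × (135,000 − 98,000) = 89,000 − 7,400 = 81,600
  Base: 135,000 − 81,600 = 53,400
  53,400 × 18% = 9,612

16,628 > 9,612, so the regular income tax governs.

16,628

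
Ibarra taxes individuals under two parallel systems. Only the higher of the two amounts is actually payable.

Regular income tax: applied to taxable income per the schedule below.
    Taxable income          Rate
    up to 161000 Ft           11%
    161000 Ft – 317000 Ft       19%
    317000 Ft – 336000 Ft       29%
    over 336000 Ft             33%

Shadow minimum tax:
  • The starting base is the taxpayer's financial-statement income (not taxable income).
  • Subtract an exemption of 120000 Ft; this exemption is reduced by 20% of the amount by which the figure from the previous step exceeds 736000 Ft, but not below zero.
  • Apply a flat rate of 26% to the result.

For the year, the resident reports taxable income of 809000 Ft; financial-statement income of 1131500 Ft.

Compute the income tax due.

283556 Ft

Shadow minimum tax:
  Base (financial-statement income): 1131500 Ft
  Exemption: 120000 Ft − 20% × (1131500 Ft − 736000 Ft) = 120000 Ft − 79100 Ft = 40900 Ft
  Base: 1131500 Ft − 40900 Ft = 1090600 Ft
  1090600 Ft × 26% = 283556 Ft

Regular income tax:
  161000 Ft × 11% = 17710 Ft
  156000 Ft × 19% = 29640 Ft
  19000 Ft × 29% = 5510 Ft
  473000 Ft × 33% = 156090 Ft
  → 208950 Ft

283556 Ft > 208950 Ft, so the shadow minimum tax is the binding amount.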